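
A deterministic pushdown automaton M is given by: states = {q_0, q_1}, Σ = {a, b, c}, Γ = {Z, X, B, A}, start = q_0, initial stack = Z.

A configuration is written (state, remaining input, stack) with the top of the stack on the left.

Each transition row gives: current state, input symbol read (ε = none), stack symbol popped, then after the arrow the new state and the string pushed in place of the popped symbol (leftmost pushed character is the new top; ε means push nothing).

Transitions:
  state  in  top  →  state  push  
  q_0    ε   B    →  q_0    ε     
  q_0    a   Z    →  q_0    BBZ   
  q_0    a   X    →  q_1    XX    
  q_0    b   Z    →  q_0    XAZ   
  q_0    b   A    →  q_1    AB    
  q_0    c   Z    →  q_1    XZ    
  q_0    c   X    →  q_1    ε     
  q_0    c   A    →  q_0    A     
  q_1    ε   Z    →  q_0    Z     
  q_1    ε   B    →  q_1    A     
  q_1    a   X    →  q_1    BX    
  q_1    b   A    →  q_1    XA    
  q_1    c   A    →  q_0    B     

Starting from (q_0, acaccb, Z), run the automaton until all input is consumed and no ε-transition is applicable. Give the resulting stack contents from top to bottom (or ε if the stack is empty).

XAZ

(q_0, acaccb, Z) ⊢ (q_0, caccb, BBZ) ⊢ (q_0, caccb, BZ) ⊢ (q_0, caccb, Z) ⊢ (q_1, accb, XZ) ⊢ (q_1, ccb, BXZ) ⊢ (q_1, ccb, AXZ) ⊢ (q_0, cb, BXZ) ⊢ (q_0, cb, XZ) ⊢ (q_1, b, Z) ⊢ (q_0, b, Z) ⊢ (q_0, ε, XAZ)
All input consumed in state q_0 with stack XAZ.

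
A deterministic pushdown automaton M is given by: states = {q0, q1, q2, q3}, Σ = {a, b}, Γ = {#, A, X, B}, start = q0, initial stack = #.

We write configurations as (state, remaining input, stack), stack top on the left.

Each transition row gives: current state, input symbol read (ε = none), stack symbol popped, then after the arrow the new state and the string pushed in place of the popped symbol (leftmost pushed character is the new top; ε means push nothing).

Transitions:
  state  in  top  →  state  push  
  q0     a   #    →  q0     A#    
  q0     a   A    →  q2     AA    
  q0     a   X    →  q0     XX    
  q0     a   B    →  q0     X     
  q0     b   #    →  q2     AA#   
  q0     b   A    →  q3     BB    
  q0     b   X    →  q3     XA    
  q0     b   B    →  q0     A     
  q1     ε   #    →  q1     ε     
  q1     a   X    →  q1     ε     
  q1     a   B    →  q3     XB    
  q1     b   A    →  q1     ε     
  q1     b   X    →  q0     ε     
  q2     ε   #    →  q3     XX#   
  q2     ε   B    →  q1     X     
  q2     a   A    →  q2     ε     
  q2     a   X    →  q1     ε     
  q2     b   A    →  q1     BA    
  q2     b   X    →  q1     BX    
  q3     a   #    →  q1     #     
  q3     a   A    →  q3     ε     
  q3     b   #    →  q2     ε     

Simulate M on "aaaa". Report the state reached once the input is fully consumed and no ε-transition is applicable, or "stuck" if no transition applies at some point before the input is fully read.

q3

(q0, aaaa, #)
  read a, top #: go to q0, push A# → (q0, aaa, A#)
  read a, top A: go to q2, push AA → (q2, aa, AA#)
  read a, top A: go to q2, push ε → (q2, a, A#)
  read a, top A: go to q2, push ε → (q2, ε, #)
  ε-move, top #: go to q3, push XX# → (q3, ε, XX#)
All input consumed; M is in state q3.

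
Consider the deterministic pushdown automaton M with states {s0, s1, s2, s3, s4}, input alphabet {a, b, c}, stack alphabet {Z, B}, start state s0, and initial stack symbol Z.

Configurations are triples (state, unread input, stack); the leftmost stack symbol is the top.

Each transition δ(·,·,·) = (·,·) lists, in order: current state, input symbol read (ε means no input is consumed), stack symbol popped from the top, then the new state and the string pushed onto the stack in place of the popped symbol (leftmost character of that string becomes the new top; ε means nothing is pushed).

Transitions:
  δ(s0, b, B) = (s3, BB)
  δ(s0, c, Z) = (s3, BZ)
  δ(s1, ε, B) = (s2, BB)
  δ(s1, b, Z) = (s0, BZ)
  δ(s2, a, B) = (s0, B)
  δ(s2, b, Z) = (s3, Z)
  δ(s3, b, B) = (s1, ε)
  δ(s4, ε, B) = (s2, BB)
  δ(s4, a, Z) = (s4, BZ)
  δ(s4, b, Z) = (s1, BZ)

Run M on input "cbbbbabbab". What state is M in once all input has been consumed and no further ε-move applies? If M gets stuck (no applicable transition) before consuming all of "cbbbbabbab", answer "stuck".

s3

(s0, cbbbbabbab, Z) ⊢ (s3, bbbbabbab, BZ) ⊢ (s1, bbbabbab, Z) ⊢ (s0, bbabbab, BZ) ⊢ (s3, babbab, BBZ) ⊢ (s1, abbab, BZ) ⊢ (s2, abbab, BBZ) ⊢ (s0, bbab, BBZ) ⊢ (s3, bab, BBBZ) ⊢ (s1, ab, BBZ) ⊢ (s2, ab, BBBZ) ⊢ (s0, b, BBBZ) ⊢ (s3, ε, BBBBZ)
All input consumed; M is in state s3.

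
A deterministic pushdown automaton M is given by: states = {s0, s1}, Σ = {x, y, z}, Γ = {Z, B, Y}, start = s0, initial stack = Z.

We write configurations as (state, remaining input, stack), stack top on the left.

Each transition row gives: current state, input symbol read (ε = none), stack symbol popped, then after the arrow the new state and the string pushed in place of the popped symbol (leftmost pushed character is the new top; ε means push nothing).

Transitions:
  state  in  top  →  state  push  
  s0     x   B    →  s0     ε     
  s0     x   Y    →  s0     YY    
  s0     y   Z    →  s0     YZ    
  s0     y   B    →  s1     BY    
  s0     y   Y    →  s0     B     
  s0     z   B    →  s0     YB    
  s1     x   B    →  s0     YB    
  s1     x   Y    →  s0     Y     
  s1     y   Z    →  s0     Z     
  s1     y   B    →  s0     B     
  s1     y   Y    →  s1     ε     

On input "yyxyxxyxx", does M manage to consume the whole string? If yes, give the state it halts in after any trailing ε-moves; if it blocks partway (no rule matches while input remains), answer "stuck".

(s0, yyxyxxyxx, Z)
  read y, top Z: go to s0, push YZ → (s0, yxyxxyxx, YZ)
  read y, top Y: go to s0, push B → (s0, xyxxyxx, BZ)
  read x, top B: go to s0, push ε → (s0, yxxyxx, Z)
  read y, top Z: go to s0, push YZ → (s0, xxyxx, YZ)
  read x, top Y: go to s0, push YY → (s0, xyxx, YYZ)
  read x, top Y: go to s0, push YY → (s0, yxx, YYYZ)
  read y, top Y: go to s0, push B → (s0, xx, BYYZ)
  read x, top B: go to s0, push ε → (s0, x, YYZ)
  read x, top Y: go to s0, push YY → (s0, ε, YYYZ)
All input consumed; M is in state s0.

s0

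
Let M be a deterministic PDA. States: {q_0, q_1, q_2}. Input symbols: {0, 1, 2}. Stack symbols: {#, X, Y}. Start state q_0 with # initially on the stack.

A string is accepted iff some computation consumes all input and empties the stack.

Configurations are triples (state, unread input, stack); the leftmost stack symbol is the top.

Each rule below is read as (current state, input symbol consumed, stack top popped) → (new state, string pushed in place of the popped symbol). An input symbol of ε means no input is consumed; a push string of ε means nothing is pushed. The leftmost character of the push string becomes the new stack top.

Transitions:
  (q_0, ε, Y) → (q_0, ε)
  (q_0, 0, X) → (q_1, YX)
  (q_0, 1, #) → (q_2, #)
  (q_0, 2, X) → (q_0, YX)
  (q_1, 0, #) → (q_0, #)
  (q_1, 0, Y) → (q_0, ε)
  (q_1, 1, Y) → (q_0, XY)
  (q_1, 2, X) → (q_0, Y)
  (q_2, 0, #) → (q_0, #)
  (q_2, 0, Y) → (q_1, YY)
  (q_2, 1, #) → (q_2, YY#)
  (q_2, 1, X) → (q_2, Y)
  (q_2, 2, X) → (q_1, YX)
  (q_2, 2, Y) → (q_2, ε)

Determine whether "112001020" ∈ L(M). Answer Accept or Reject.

(q_0, 112001020, #)
  read 1, top #: go to q_2, push # → (q_2, 12001020, #)
  read 1, top #: go to q_2, push YY# → (q_2, 2001020, YY#)
  read 2, top Y: go to q_2, push ε → (q_2, 001020, Y#)
  read 0, top Y: go to q_1, push YY → (q_1, 01020, YY#)
  read 0, top Y: go to q_0, push ε → (q_0, 1020, Y#)
  ε-move, top Y: go to q_0, push ε → (q_0, 1020, #)
  read 1, top #: go to q_2, push # → (q_2, 020, #)
  read 0, top #: go to q_0, push # → (q_0, 20, #)
No transition applies at (q_0, 20, #); input not fully consumed.

Reject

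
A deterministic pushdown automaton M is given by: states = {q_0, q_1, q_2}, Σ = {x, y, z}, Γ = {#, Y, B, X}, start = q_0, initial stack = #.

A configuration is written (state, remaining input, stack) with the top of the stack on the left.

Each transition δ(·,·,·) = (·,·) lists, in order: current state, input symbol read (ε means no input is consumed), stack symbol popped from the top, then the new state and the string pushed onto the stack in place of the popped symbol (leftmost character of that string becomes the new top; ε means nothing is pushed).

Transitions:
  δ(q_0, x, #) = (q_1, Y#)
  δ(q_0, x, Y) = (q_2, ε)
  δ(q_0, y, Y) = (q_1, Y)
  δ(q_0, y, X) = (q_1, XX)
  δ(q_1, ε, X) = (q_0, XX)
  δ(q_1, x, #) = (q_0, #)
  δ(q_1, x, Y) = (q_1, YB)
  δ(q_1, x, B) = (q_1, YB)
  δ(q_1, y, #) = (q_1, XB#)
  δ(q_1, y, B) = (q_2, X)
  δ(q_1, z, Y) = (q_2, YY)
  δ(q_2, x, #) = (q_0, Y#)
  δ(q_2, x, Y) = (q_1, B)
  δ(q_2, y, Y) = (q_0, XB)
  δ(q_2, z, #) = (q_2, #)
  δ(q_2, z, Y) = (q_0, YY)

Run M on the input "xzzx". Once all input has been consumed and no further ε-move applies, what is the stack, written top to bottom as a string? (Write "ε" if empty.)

(q_0, xzzx, #)
  read x, top #: go to q_1, push Y# → (q_1, zzx, Y#)
  read z, top Y: go to q_2, push YY → (q_2, zx, YY#)
  read z, top Y: go to q_0, push YY → (q_0, x, YYY#)
  read x, top Y: go to q_2, push ε → (q_2, ε, YY#)
All input consumed in state q_2 with stack YY#.

YY#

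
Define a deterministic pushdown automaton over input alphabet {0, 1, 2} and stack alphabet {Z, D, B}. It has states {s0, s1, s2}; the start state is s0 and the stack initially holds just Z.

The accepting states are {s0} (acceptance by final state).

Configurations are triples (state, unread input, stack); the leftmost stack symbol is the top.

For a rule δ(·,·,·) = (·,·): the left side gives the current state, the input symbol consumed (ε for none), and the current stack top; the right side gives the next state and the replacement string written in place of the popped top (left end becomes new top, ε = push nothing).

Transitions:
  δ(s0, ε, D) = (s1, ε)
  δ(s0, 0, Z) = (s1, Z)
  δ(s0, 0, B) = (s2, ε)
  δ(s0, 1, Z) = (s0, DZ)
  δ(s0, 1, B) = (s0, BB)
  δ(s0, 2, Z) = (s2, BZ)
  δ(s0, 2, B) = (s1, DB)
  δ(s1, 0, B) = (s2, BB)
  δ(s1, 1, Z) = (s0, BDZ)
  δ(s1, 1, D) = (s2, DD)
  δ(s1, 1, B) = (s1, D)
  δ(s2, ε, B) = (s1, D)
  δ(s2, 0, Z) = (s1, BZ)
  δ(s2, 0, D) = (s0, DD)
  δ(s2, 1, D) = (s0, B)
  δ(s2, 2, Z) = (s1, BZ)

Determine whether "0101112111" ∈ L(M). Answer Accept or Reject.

Accept

(s0, 0101112111, Z)
  read 0, top Z: go to s1, push Z → (s1, 101112111, Z)
  read 1, top Z: go to s0, push BDZ → (s0, 01112111, BDZ)
  read 0, top B: go to s2, push ε → (s2, 1112111, DZ)
  read 1, top D: go to s0, push B → (s0, 112111, BZ)
  read 1, top B: go to s0, push BB → (s0, 12111, BBZ)
  read 1, top B: go to s0, push BB → (s0, 2111, BBBZ)
  read 2, top B: go to s1, push DB → (s1, 111, DBBBZ)
  read 1, top D: go to s2, push DD → (s2, 11, DDBBBZ)
  read 1, top D: go to s0, push B → (s0, 1, BDBBBZ)
  read 1, top B: go to s0, push BB → (s0, ε, BBDBBBZ)
All input consumed; state s0 ∈ F.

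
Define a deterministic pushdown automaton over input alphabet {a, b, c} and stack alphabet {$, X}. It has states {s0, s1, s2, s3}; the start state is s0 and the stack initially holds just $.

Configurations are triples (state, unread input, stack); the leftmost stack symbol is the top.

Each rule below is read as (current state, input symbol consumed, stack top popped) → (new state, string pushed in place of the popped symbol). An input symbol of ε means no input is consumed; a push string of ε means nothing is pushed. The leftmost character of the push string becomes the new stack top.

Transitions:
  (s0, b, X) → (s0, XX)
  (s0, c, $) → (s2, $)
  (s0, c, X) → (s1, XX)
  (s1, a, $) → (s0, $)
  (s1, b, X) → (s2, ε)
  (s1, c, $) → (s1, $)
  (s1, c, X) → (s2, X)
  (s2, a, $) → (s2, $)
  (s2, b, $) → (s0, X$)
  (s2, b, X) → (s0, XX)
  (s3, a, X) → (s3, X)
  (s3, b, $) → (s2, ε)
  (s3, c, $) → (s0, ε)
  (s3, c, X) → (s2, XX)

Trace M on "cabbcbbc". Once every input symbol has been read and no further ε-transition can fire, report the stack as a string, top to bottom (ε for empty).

(s0, cabbcbbc, $) ⊢ (s2, abbcbbc, $) ⊢ (s2, bbcbbc, $) ⊢ (s0, bcbbc, X$) ⊢ (s0, cbbc, XX$) ⊢ (s1, bbc, XXX$) ⊢ (s2, bc, XX$) ⊢ (s0, c, XXX$) ⊢ (s1, ε, XXXX$)
All input consumed in state s1 with stack XXXX$.

XXXX$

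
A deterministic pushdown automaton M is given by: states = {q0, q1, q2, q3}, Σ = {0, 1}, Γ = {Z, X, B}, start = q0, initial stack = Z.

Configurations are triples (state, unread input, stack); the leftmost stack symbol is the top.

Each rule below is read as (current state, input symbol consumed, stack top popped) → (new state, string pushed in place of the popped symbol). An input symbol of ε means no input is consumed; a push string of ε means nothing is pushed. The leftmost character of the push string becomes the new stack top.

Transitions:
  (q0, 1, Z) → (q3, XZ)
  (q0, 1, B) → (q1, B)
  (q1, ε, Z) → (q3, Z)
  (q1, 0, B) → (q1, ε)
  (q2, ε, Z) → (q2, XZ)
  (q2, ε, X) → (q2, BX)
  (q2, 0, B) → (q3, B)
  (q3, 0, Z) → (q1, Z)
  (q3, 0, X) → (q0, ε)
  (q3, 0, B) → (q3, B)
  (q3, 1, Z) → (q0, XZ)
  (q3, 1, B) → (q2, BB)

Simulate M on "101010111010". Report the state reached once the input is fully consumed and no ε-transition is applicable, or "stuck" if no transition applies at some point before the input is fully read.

stuck

(q0, 101010111010, Z) ⊢ (q3, 01010111010, XZ) ⊢ (q0, 1010111010, Z) ⊢ (q3, 010111010, XZ) ⊢ (q0, 10111010, Z) ⊢ (q3, 0111010, XZ) ⊢ (q0, 111010, Z) ⊢ (q3, 11010, XZ)
No transition for (q3, 1, top X); M blocks with input 11010 remaining.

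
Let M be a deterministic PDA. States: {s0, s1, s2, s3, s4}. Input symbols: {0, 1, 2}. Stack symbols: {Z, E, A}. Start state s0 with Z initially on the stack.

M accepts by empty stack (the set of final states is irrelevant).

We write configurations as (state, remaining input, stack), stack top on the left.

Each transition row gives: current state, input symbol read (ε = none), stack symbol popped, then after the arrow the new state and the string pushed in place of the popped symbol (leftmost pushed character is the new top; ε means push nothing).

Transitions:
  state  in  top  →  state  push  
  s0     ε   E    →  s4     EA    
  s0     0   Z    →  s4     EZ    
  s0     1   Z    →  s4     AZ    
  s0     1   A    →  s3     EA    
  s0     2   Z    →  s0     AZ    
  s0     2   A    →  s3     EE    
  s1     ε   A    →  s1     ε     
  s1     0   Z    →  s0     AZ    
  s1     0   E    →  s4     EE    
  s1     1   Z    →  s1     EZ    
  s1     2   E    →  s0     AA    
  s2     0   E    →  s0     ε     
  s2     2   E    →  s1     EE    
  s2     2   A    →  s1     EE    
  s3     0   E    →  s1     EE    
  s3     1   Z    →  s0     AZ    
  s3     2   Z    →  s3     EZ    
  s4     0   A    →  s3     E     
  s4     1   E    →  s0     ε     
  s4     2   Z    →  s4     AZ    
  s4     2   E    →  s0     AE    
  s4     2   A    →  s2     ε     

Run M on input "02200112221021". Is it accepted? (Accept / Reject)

Reject

(s0, 02200112221021, Z)
  read 0, top Z: go to s4, push EZ → (s4, 2200112221021, EZ)
  read 2, top E: go to s0, push AE → (s0, 200112221021, AEZ)
  read 2, top A: go to s3, push EE → (s3, 00112221021, EEEZ)
  read 0, top E: go to s1, push EE → (s1, 0112221021, EEEEZ)
  read 0, top E: go to s4, push EE → (s4, 112221021, EEEEEZ)
  read 1, top E: go to s0, push ε → (s0, 12221021, EEEEZ)
  ε-move, top E: go to s4, push EA → (s4, 12221021, EAEEEZ)
  read 1, top E: go to s0, push ε → (s0, 2221021, AEEEZ)
  read 2, top A: go to s3, push EE → (s3, 221021, EEEEEZ)
No transition applies at (s3, 221021, EEEEEZ); input not fully consumed.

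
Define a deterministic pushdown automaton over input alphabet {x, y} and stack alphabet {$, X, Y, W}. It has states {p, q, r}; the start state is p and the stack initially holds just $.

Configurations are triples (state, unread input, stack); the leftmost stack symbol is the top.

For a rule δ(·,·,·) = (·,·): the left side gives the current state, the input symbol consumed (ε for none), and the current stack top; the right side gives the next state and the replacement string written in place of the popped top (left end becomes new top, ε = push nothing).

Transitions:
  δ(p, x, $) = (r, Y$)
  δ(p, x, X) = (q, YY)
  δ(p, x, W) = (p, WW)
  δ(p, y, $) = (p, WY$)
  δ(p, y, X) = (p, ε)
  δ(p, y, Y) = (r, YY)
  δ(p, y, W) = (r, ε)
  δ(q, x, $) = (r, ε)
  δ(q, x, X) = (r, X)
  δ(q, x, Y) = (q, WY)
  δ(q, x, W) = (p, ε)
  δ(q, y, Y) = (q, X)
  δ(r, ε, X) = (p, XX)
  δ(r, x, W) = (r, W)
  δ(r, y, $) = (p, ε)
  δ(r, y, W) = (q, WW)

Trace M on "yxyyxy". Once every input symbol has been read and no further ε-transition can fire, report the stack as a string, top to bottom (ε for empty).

(p, yxyyxy, $)
  read y, top $: go to p, push WY$ → (p, xyyxy, WY$)
  read x, top W: go to p, push WW → (p, yyxy, WWY$)
  read y, top W: go to r, push ε → (r, yxy, WY$)
  read y, top W: go to q, push WW → (q, xy, WWY$)
  read x, top W: go to p, push ε → (p, y, WY$)
  read y, top W: go to r, push ε → (r, ε, Y$)
All input consumed in state r with stack Y$.

Y$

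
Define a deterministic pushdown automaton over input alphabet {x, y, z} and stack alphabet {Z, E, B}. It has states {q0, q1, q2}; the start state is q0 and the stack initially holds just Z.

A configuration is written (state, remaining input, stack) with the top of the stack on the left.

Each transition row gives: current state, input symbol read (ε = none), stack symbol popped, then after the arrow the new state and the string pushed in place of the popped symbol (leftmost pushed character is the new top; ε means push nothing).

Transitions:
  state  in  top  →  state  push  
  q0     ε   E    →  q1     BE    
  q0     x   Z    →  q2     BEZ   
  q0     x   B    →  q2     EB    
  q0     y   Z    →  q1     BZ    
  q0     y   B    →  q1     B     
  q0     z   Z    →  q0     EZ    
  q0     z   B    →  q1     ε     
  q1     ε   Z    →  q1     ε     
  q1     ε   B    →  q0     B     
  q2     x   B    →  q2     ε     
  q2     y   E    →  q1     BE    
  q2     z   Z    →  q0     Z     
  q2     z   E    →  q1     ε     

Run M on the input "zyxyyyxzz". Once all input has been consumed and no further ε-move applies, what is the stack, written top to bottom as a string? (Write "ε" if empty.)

(q0, zyxyyyxzz, Z)
  read z, top Z: go to q0, push EZ → (q0, yxyyyxzz, EZ)
  ε-move, top E: go to q1, push BE → (q1, yxyyyxzz, BEZ)
  ε-move, top B: go to q0, push B → (q0, yxyyyxzz, BEZ)
  read y, top B: go to q1, push B → (q1, xyyyxzz, BEZ)
  ε-move, top B: go to q0, push B → (q0, xyyyxzz, BEZ)
  read x, top B: go to q2, push EB → (q2, yyyxzz, EBEZ)
  read y, top E: go to q1, push BE → (q1, yyxzz, BEBEZ)
  ε-move, top B: go to q0, push B → (q0, yyxzz, BEBEZ)
  read y, top B: go to q1, push B → (q1, yxzz, BEBEZ)
  ε-move, top B: go to q0, push B → (q0, yxzz, BEBEZ)
  read y, top B: go to q1, push B → (q1, xzz, BEBEZ)
  ε-move, top B: go to q0, push B → (q0, xzz, BEBEZ)
  read x, top B: go to q2, push EB → (q2, zz, EBEBEZ)
  read z, top E: go to q1, push ε → (q1, z, BEBEZ)
  ε-move, top B: go to q0, push B → (q0, z, BEBEZ)
  read z, top B: go to q1, push ε → (q1, ε, EBEZ)
All input consumed in state q1 with stack EBEZ.

EBEZ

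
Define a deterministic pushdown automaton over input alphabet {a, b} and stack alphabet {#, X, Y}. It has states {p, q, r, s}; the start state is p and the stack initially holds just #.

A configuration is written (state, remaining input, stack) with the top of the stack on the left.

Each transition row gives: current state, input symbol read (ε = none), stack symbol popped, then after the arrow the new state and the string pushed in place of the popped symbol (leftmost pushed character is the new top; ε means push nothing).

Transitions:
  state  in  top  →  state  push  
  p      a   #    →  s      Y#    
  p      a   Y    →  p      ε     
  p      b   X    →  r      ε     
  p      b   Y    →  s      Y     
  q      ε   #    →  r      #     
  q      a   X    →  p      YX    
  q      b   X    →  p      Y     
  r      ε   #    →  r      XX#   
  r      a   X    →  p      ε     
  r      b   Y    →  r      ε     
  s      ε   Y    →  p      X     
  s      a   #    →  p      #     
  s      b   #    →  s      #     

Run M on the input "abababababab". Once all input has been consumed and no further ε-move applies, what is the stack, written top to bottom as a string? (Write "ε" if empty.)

XX#

(p, abababababab, #)
  read a, top #: go to s, push Y# → (s, bababababab, Y#)
  ε-move, top Y: go to p, push X → (p, bababababab, X#)
  read b, top X: go to r, push ε → (r, ababababab, #)
  ε-move, top #: go to r, push XX# → (r, ababababab, XX#)
  read a, top X: go to p, push ε → (p, babababab, X#)
  read b, top X: go to r, push ε → (r, abababab, #)
  ε-move, top #: go to r, push XX# → (r, abababab, XX#)
  read a, top X: go to p, push ε → (p, bababab, X#)
  read b, top X: go to r, push ε → (r, ababab, #)
  ε-move, top #: go to r, push XX# → (r, ababab, XX#)
  read a, top X: go to p, push ε → (p, babab, X#)
  read b, top X: go to r, push ε → (r, abab, #)
  ε-move, top #: go to r, push XX# → (r, abab, XX#)
  read a, top X: go to p, push ε → (p, bab, X#)
  read b, top X: go to r, push ε → (r, ab, #)
  ε-move, top #: go to r, push XX# → (r, ab, XX#)
  read a, top X: go to p, push ε → (p, b, X#)
  read b, top X: go to r, push ε → (r, ε, #)
  ε-move, top #: go to r, push XX# → (r, ε, XX#)
All input consumed in state r with stack XX#.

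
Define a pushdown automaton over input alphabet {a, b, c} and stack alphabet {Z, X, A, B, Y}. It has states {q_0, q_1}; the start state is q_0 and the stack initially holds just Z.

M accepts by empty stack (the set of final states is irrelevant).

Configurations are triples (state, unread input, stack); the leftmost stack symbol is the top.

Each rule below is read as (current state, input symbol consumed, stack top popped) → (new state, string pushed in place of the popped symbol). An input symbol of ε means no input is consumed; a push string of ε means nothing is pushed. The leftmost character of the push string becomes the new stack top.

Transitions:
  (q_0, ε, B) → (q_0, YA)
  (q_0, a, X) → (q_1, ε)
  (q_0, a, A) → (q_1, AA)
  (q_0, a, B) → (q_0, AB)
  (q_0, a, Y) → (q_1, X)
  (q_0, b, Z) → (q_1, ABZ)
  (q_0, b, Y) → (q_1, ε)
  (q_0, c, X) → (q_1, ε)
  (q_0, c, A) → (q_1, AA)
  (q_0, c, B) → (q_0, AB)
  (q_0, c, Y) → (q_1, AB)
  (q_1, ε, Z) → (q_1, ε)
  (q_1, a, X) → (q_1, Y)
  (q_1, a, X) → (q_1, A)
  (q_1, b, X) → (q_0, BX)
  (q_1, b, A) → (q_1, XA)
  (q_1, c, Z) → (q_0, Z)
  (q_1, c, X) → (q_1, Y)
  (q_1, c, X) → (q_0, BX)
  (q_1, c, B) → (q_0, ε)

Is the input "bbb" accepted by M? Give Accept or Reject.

Reject

No computation consumes all input and empties the stack.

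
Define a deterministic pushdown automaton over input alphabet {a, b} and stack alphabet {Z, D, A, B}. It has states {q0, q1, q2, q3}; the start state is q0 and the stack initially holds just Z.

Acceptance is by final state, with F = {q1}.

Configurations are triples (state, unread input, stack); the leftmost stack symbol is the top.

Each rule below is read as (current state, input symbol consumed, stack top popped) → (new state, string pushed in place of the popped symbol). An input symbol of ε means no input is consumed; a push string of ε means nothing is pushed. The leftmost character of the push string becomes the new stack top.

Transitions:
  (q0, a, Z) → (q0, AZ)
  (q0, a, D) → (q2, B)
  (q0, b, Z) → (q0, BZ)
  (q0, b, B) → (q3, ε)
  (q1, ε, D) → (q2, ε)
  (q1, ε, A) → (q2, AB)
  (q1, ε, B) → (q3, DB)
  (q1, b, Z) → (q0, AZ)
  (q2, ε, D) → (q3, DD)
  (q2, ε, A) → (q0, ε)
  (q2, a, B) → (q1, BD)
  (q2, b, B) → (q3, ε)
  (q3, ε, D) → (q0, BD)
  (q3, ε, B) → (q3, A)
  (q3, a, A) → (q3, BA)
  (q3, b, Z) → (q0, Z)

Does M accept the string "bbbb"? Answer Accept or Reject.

(q0, bbbb, Z)
  read b, top Z: go to q0, push BZ → (q0, bbb, BZ)
  read b, top B: go to q3, push ε → (q3, bb, Z)
  read b, top Z: go to q0, push Z → (q0, b, Z)
  read b, top Z: go to q0, push BZ → (q0, ε, BZ)
All input consumed; state q0 ∉ F and no further ε-move applies.

Reject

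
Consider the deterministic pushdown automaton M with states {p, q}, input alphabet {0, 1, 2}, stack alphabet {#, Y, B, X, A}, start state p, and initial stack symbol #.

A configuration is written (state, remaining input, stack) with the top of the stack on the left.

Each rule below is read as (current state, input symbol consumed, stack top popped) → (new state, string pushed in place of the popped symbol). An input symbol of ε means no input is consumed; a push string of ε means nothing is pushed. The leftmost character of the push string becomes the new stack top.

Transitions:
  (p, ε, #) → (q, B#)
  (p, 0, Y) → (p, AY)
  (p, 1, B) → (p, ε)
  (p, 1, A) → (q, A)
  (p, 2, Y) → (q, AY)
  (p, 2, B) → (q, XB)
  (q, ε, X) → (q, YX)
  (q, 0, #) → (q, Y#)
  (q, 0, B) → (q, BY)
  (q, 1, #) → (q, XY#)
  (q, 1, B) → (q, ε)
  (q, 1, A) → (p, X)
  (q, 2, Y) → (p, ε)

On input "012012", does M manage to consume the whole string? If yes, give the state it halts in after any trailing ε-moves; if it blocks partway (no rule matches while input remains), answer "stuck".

q

(p, 012012, #) ⊢ (q, 012012, B#) ⊢ (q, 12012, BY#) ⊢ (q, 2012, Y#) ⊢ (p, 012, #) ⊢ (q, 012, B#) ⊢ (q, 12, BY#) ⊢ (q, 2, Y#) ⊢ (p, ε, #) ⊢ (q, ε, B#)
All input consumed; M is in state q.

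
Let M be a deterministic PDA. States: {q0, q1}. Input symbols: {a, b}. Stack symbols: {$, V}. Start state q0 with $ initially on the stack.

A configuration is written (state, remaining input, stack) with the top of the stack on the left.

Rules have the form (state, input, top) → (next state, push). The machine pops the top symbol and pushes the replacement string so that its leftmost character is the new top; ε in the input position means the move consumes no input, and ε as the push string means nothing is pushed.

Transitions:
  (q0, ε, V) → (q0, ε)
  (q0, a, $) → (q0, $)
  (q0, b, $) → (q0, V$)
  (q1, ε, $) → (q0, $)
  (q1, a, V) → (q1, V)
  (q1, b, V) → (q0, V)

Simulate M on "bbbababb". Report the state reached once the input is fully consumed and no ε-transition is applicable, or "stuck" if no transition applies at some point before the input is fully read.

(q0, bbbababb, $) ⊢ (q0, bbababb, V$) ⊢ (q0, bbababb, $) ⊢ (q0, bababb, V$) ⊢ (q0, bababb, $) ⊢ (q0, ababb, V$) ⊢ (q0, ababb, $) ⊢ (q0, babb, $) ⊢ (q0, abb, V$) ⊢ (q0, abb, $) ⊢ (q0, bb, $) ⊢ (q0, b, V$) ⊢ (q0, b, $) ⊢ (q0, ε, V$) ⊢ (q0, ε, $)
All input consumed; M is in state q0.

q0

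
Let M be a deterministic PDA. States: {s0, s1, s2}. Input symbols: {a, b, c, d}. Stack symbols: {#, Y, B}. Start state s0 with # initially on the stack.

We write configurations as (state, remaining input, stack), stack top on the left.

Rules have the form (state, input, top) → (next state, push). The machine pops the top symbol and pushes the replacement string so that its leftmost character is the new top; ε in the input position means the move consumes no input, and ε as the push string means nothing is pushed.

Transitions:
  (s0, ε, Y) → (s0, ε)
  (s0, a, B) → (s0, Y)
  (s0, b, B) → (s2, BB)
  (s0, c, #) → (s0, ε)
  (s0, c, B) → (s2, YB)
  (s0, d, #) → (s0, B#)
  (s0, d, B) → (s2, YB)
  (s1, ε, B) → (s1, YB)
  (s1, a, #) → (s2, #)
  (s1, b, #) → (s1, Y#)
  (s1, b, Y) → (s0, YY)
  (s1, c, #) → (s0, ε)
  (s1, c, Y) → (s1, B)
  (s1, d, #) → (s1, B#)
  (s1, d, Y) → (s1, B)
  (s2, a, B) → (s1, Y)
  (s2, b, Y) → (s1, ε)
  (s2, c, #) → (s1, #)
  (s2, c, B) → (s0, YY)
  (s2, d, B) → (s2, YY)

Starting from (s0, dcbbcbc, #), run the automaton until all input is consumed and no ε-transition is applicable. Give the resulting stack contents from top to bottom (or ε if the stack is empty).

(s0, dcbbcbc, #)
  read d, top #: go to s0, push B# → (s0, cbbcbc, B#)
  read c, top B: go to s2, push YB → (s2, bbcbc, YB#)
  read b, top Y: go to s1, push ε → (s1, bcbc, B#)
  ε-move, top B: go to s1, push YB → (s1, bcbc, YB#)
  read b, top Y: go to s0, push YY → (s0, cbc, YYB#)
  ε-move, top Y: go to s0, push ε → (s0, cbc, YB#)
  ε-move, top Y: go to s0, push ε → (s0, cbc, B#)
  read c, top B: go to s2, push YB → (s2, bc, YB#)
  read b, top Y: go to s1, push ε → (s1, c, B#)
  ε-move, top B: go to s1, push YB → (s1, c, YB#)
  read c, top Y: go to s1, push B → (s1, ε, BB#)
  ε-move, top B: go to s1, push YB → (s1, ε, YBB#)
All input consumed in state s1 with stack YBB#.

YBB#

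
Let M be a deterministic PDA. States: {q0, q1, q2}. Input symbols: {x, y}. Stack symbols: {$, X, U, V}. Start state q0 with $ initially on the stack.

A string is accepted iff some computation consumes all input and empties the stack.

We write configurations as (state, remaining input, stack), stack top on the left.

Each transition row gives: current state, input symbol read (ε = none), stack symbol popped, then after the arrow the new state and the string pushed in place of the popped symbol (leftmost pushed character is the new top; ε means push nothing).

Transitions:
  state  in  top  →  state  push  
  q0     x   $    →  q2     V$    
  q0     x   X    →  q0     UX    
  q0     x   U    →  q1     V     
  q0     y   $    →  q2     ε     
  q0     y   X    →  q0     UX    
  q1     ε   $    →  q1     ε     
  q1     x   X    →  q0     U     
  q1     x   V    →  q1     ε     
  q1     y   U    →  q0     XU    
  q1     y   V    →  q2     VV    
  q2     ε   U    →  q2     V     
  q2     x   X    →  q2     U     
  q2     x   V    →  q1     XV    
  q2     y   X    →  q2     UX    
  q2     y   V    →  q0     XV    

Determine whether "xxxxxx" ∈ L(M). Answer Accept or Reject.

Accept

(q0, xxxxxx, $)
  read x, top $: go to q2, push V$ → (q2, xxxxx, V$)
  read x, top V: go to q1, push XV → (q1, xxxx, XV$)
  read x, top X: go to q0, push U → (q0, xxx, UV$)
  read x, top U: go to q1, push V → (q1, xx, VV$)
  read x, top V: go to q1, push ε → (q1, x, V$)
  read x, top V: go to q1, push ε → (q1, ε, $)
  ε-move, top $: go to q1, push ε → (q1, ε, ε)
All input consumed and the stack is empty.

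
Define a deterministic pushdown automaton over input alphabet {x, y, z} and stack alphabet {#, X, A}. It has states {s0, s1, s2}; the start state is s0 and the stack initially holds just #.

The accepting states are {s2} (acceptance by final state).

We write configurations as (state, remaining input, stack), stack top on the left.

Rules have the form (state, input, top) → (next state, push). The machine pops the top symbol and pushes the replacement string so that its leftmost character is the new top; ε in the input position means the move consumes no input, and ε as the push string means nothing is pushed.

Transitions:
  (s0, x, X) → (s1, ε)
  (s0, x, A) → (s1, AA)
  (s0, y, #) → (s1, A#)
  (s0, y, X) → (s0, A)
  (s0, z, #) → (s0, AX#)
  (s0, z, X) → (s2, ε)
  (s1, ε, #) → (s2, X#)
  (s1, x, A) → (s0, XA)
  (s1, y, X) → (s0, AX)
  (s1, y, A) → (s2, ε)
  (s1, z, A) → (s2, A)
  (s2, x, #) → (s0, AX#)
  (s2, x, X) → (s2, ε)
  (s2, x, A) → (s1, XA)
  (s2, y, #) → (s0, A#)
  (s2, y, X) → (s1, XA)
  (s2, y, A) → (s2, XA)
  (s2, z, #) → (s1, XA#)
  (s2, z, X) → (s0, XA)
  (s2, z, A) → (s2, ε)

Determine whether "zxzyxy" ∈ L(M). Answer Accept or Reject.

(s0, zxzyxy, #)
  read z, top #: go to s0, push AX# → (s0, xzyxy, AX#)
  read x, top A: go to s1, push AA → (s1, zyxy, AAX#)
  read z, top A: go to s2, push A → (s2, yxy, AAX#)
  read y, top A: go to s2, push XA → (s2, xy, XAAX#)
  read x, top X: go to s2, push ε → (s2, y, AAX#)
  read y, top A: go to s2, push XA → (s2, ε, XAAX#)
All input consumed; state s2 ∈ F.

Accept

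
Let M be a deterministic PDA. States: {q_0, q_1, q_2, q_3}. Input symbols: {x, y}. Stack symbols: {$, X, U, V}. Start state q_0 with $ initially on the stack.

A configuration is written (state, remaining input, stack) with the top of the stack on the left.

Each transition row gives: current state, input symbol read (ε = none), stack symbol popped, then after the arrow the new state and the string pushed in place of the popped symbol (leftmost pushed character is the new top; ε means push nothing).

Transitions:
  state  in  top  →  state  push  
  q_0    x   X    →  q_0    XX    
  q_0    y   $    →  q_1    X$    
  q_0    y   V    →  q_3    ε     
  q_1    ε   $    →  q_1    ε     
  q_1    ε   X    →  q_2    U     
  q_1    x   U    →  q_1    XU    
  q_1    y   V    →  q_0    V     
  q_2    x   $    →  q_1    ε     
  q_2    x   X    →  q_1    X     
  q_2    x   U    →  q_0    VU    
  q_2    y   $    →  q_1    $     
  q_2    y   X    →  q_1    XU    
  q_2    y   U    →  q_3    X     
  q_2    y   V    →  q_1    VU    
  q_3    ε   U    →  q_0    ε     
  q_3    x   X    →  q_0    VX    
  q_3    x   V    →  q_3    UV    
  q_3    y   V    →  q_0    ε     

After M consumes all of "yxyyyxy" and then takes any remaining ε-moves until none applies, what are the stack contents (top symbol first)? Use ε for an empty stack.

X$

(q_0, yxyyyxy, $) ⊢ (q_1, xyyyxy, X$) ⊢ (q_2, xyyyxy, U$) ⊢ (q_0, yyyxy, VU$) ⊢ (q_3, yyxy, U$) ⊢ (q_0, yyxy, $) ⊢ (q_1, yxy, X$) ⊢ (q_2, yxy, U$) ⊢ (q_3, xy, X$) ⊢ (q_0, y, VX$) ⊢ (q_3, ε, X$)
All input consumed in state q_3 with stack X$.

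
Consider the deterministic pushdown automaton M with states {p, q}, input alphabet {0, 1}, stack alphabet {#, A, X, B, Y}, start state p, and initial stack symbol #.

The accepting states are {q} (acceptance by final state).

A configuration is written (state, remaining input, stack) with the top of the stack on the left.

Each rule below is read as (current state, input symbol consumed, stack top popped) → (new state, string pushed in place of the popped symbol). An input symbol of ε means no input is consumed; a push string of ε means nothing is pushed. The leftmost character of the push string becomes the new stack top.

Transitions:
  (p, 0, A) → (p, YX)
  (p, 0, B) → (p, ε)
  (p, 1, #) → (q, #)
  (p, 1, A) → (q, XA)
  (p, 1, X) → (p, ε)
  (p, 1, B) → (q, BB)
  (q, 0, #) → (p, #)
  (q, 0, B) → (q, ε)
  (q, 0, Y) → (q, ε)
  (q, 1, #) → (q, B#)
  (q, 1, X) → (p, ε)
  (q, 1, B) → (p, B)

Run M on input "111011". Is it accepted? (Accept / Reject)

(p, 111011, #)
  read 1, top #: go to q, push # → (q, 11011, #)
  read 1, top #: go to q, push B# → (q, 1011, B#)
  read 1, top B: go to p, push B → (p, 011, B#)
  read 0, top B: go to p, push ε → (p, 11, #)
  read 1, top #: go to q, push # → (q, 1, #)
  read 1, top #: go to q, push B# → (q, ε, B#)
All input consumed; state q ∈ F.

Accept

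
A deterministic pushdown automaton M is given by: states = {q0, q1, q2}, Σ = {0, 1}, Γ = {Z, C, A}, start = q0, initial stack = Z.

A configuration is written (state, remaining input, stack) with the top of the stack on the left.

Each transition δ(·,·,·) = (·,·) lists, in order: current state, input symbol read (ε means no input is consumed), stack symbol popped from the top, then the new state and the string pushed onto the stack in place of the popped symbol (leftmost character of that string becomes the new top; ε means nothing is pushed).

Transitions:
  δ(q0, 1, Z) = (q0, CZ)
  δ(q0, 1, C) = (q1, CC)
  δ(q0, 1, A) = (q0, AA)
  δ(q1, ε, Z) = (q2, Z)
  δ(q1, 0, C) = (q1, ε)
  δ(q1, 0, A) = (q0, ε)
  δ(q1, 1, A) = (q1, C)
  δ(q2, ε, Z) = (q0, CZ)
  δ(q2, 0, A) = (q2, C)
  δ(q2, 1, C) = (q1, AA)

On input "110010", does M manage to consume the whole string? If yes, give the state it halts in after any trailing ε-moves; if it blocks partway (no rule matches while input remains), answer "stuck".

q1

(q0, 110010, Z) ⊢ (q0, 10010, CZ) ⊢ (q1, 0010, CCZ) ⊢ (q1, 010, CZ) ⊢ (q1, 10, Z) ⊢ (q2, 10, Z) ⊢ (q0, 10, CZ) ⊢ (q1, 0, CCZ) ⊢ (q1, ε, CZ)
All input consumed; M is in state q1.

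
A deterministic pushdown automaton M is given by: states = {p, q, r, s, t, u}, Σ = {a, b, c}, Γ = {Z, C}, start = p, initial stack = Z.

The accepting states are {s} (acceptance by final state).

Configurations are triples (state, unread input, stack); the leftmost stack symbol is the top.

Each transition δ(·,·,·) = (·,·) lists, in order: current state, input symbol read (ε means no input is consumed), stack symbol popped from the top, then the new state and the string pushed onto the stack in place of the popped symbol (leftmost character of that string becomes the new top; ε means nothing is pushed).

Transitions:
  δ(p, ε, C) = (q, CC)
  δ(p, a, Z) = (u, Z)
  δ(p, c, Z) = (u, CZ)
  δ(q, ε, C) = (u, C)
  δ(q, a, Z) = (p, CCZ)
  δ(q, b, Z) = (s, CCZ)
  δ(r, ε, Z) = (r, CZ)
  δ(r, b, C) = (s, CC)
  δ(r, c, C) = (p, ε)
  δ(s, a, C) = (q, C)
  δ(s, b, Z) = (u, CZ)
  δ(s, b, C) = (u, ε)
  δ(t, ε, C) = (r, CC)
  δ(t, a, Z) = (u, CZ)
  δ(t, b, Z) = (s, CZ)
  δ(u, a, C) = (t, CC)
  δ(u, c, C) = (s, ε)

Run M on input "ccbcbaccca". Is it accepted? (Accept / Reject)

(p, ccbcbaccca, Z)
  read c, top Z: go to u, push CZ → (u, cbcbaccca, CZ)
  read c, top C: go to s, push ε → (s, bcbaccca, Z)
  read b, top Z: go to u, push CZ → (u, cbaccca, CZ)
  read c, top C: go to s, push ε → (s, baccca, Z)
  read b, top Z: go to u, push CZ → (u, accca, CZ)
  read a, top C: go to t, push CC → (t, ccca, CCZ)
  ε-move, top C: go to r, push CC → (r, ccca, CCCZ)
  read c, top C: go to p, push ε → (p, cca, CCZ)
  ε-move, top C: go to q, push CC → (q, cca, CCCZ)
  ε-move, top C: go to u, push C → (u, cca, CCCZ)
  read c, top C: go to s, push ε → (s, ca, CCZ)
No transition applies at (s, ca, CCZ); input not fully consumed.

Reject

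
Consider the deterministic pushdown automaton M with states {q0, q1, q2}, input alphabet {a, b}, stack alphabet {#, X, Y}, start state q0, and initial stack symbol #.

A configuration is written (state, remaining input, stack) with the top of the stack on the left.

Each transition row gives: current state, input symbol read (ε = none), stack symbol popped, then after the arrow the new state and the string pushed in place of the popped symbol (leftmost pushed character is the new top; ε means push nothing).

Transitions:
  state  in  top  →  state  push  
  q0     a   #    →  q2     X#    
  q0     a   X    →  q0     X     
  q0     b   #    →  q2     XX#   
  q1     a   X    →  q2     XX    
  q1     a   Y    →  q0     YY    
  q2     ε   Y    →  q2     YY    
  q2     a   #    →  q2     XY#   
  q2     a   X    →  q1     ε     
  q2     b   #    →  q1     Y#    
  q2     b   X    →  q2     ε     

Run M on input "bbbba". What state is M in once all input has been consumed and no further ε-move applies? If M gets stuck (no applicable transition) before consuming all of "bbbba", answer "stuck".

(q0, bbbba, #)
  read b, top #: go to q2, push XX# → (q2, bbba, XX#)
  read b, top X: go to q2, push ε → (q2, bba, X#)
  read b, top X: go to q2, push ε → (q2, ba, #)
  read b, top #: go to q1, push Y# → (q1, a, Y#)
  read a, top Y: go to q0, push YY → (q0, ε, YY#)
All input consumed; M is in state q0.

q0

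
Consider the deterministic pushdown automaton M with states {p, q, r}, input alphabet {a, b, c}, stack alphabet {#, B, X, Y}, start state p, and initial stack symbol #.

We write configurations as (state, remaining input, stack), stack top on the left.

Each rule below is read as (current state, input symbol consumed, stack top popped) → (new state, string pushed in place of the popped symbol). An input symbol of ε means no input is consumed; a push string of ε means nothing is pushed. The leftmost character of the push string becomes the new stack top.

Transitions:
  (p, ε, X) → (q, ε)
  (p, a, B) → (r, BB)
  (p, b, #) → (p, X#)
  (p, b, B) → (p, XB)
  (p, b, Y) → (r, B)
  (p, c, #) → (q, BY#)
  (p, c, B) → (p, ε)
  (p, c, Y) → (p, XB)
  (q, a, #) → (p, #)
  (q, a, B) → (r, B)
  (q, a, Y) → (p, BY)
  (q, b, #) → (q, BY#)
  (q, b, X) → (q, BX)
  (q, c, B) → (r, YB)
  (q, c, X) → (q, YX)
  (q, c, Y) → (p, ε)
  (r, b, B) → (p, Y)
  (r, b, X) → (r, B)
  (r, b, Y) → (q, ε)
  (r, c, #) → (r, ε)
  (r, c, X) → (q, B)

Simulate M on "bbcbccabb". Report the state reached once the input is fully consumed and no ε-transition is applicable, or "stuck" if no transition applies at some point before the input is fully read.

(p, bbcbccabb, #) ⊢ (p, bcbccabb, X#) ⊢ (q, bcbccabb, #) ⊢ (q, cbccabb, BY#) ⊢ (r, bccabb, YBY#) ⊢ (q, ccabb, BY#) ⊢ (r, cabb, YBY#)
No transition for (r, c, top Y); M blocks with input cabb remaining.

stuck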